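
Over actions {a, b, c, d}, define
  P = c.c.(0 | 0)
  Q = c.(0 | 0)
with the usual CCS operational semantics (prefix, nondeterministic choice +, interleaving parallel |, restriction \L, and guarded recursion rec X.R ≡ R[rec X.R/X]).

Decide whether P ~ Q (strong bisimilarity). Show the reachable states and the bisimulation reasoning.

LTS(P): 3 reachable states
  p0 = c.c.(0 | 0) → =c=> p1
  p1 = c.(0 | 0) → =c=> p2
  p2 = 0 | 0 → ∅
LTS(Q): 2 reachable states
  q0 = c.(0 | 0) → =c=> q1
  q1 = 0 | 0 → ∅
Bisimilarity quotient blocks:
  B0 = {p0}
  B1 = {p1, q0}
  B2 = {p2, q1}
p0 ∈ B0, q0 ∈ B1 → different blocks

P ≁ Q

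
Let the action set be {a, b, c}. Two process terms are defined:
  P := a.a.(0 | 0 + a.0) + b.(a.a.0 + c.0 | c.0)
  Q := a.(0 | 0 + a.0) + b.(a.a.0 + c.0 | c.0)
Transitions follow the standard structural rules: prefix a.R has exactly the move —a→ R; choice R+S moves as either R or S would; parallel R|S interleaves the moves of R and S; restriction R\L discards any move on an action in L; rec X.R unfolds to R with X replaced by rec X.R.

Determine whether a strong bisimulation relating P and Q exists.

NO

Reachable graph of P (9 states):
  p0 = a.a.(0 | 0 + a.0) + b.(a.a.0 + c.0 | c.0) has moves —a→ p1, —b→ p2
  p1 = a.(0 | 0 + a.0) has moves —a→ p3
  p2 = a.a.0 + c.0 | c.0 has moves —a→ p4, —c→ p5, —c→ p6
  p3 = 0 | 0 + a.0 has moves —a→ p7
  p4 = a.0 has moves —a→ p7
  p5 = 0 | c.0 has moves —c→ p8
  p6 = c.0 | 0 has moves —c→ p8
  p7 = 0 has moves ·
  p8 = 0 | 0 has moves ·
Reachable graph of Q (8 states):
  q0 = a.(0 | 0 + a.0) + b.(a.a.0 + c.0 | c.0) has moves —a→ q1, —b→ q2
  q1 = 0 | 0 + a.0 has moves —a→ q3
  q2 = a.a.0 + c.0 | c.0 has moves —a→ q4, —c→ q5, —c→ q6
  q3 = 0 has moves ·
  q4 = a.0 has moves —a→ q3
  q5 = 0 | c.0 has moves —c→ q7
  q6 = c.0 | 0 has moves —c→ q7
  q7 = 0 | 0 has moves ·
Partition-refinement fixed point:
  B0 = {p0}
  B1 = {p2, q2}
  B2 = {p5, p6, q5, q6}
  B3 = {p7, p8, q3, q7}
  B4 = {p3, p4, q1, q4}
  B5 = {p1}
  B6 = {q0}
p0 ∈ B0, q0 ∈ B6 → different blocks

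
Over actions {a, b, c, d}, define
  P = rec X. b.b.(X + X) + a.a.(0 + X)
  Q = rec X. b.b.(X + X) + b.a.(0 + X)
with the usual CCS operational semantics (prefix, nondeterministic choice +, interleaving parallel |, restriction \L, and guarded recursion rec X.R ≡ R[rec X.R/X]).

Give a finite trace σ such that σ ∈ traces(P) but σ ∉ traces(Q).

Reachable graph of P (5 states):
  m0 = rec X. b.b.(X + X) + a.a.(0 + X) has moves =a=> m1, =b=> m2
  m1 = a.(0 + (rec X. b.b.(X + X) + a.a.(0 + X))) has moves =a=> m3
  m2 = b.((rec X. b.b.(X + X) + a.a.(0 + X)) + (rec X. b.b.(X + X) + a.a.(0 + X))) has moves =b=> m4
  m3 = 0 + (rec X. b.b.(X + X) + a.a.(0 + X)) has moves =a=> m1, =b=> m2
  m4 = (rec X. b.b.(X + X) + a.a.(0 + X)) + (rec X. b.b.(X + X) + a.a.(0 + X)) has moves =a=> m1, =b=> m2
Reachable graph of Q (5 states):
  n0 = rec X. b.b.(X + X) + b.a.(0 + X) has moves =b=> n1, =b=> n2
  n1 = a.(0 + (rec X. b.b.(X + X) + b.a.(0 + X))) has moves =a=> n3
  n2 = b.((rec X. b.b.(X + X) + b.a.(0 + X)) + (rec X. b.b.(X + X) + b.a.(0 + X))) has moves =b=> n4
  n3 = 0 + (rec X. b.b.(X + X) + b.a.(0 + X)) has moves =b=> n1, =b=> n2
  n4 = (rec X. b.b.(X + X) + b.a.(0 + X)) + (rec X. b.b.(X + X) + b.a.(0 + X)) has moves =b=> n1, =b=> n2
Trace ⟨a⟩ through P, begin at {m0}:
  [1] a ⇒ {m1}
  — P admits the full trace.
Trace ⟨a⟩ through Q, begin at {n0}:
  [1] a ⇒ ∅  — Q cannot continue

a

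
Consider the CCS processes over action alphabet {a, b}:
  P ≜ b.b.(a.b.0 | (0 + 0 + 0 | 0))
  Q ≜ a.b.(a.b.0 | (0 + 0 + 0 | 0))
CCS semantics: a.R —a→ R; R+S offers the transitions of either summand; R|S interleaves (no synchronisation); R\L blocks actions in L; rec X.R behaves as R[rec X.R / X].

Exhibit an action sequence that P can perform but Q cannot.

b

Reachable graph of P (5 states):
  s0 = b.b.(a.b.0 | (0 + 0 + 0 | 0)) | --b--▸ s1
  s1 = b.(a.b.0 | (0 + 0 + 0 | 0)) | --b--▸ s2
  s2 = a.b.0 | (0 + 0 + 0 | 0) | --a--▸ s3
  s3 = b.0 | (0 + 0 + 0 | 0) | --b--▸ s4
  s4 = 0 | (0 + 0 + 0 | 0) | stopped
Reachable graph of Q (5 states):
  t0 = a.b.(a.b.0 | (0 + 0 + 0 | 0)) | --a--▸ t1
  t1 = b.(a.b.0 | (0 + 0 + 0 | 0)) | --b--▸ t2
  t2 = a.b.0 | (0 + 0 + 0 | 0) | --a--▸ t3
  t3 = b.0 | (0 + 0 + 0 | 0) | --b--▸ t4
  t4 = 0 | (0 + 0 + 0 | 0) | stopped
Trace ⟨b⟩ through P, begin at {s0}:
  step 1 (b): {s1}
  ✓ P
Trace ⟨b⟩ through Q, begin at {t0}:
  step 1 (b): ∅  — Q cannot continue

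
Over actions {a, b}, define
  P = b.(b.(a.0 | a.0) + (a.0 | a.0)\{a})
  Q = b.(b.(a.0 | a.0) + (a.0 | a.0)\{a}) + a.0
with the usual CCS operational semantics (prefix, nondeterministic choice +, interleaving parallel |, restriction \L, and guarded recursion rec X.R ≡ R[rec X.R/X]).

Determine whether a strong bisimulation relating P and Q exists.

Reachable graph of P (6 states):
  m0 = b.(b.(a.0 | a.0) + (a.0 | a.0)\{a}) → =b=> m1
  m1 = b.(a.0 | a.0) + (a.0 | a.0)\{a} → =b=> m2
  m2 = a.0 | a.0 → =a=> m3, =a=> m4
  m3 = 0 | a.0 → =a=> m5
  m4 = a.0 | 0 → =a=> m5
  m5 = 0 | 0 → ·
Reachable graph of Q (7 states):
  n0 = b.(b.(a.0 | a.0) + (a.0 | a.0)\{a}) + a.0 → =a=> n1, =b=> n2
  n1 = 0 → ·
  n2 = b.(a.0 | a.0) + (a.0 | a.0)\{a} → =b=> n3
  n3 = a.0 | a.0 → =a=> n4, =a=> n5
  n4 = 0 | a.0 → =a=> n6
  n5 = a.0 | 0 → =a=> n6
  n6 = 0 | 0 → ·
Partition-refinement fixed point:
  B0 = {m0}
  B1 = {m1, n2}
  B2 = {m2, n3}
  B3 = {m3, m4, n4, n5}
  B4 = {m5, n1, n6}
  B5 = {n0}
m0 ∈ B0, n0 ∈ B5 → different blocks

P ≁ Q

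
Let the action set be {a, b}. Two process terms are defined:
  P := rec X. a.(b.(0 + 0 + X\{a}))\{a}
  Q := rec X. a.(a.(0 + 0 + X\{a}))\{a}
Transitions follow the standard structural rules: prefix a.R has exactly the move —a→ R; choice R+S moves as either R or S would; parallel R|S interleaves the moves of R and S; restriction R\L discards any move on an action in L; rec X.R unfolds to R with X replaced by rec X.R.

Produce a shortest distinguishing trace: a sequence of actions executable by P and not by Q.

Reachable graph of P (3 states):
  p0 = rec X. a.(b.(0 + 0 + X\{a}))\{a} ⊢ —a→ p1
  p1 = (b.(0 + 0 + (rec X. a.(b.(0 + 0 + X\{a}))\{a})\{a}))\{a} ⊢ —b→ p2
  p2 = (0 + 0 + (rec X. a.(b.(0 + 0 + X\{a}))\{a})\{a})\{a} ⊢ deadlocked
Reachable graph of Q (2 states):
  q0 = rec X. a.(a.(0 + 0 + X\{a}))\{a} ⊢ —a→ q1
  q1 = (a.(0 + 0 + (rec X. a.(a.(0 + 0 + X\{a}))\{a})\{a}))\{a} ⊢ deadlocked
Executing ab from P (initial set {p0}):
  step 1 (a): {p1}
  step 2 (b): {p2}
  — P admits the full trace.
Executing ab from Q (initial set {q0}):
  step 1 (a): {q1}
  step 2 (b): no successor for Q

ab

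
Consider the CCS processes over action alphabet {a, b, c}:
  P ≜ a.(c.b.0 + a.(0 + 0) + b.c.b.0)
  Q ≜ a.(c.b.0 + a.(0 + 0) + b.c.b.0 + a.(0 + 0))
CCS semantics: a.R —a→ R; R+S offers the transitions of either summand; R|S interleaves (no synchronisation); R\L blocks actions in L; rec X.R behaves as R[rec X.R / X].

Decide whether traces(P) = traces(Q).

LTS(P): 6 reachable states
  u0 = a.(c.b.0 + a.(0 + 0) + b.c.b.0) :: -a-> u1
  u1 = c.b.0 + a.(0 + 0) + b.c.b.0 :: -a-> u2, -b-> u3, -c-> u4
  u2 = 0 + 0 :: ∅
  u3 = c.b.0 :: -c-> u4
  u4 = b.0 :: -b-> u5
  u5 = 0 :: ∅
LTS(Q): 6 reachable states
  v0 = a.(c.b.0 + a.(0 + 0) + b.c.b.0 + a.(0 + 0)) :: -a-> v1
  v1 = c.b.0 + a.(0 + 0) + b.c.b.0 + a.(0 + 0) :: -a-> v2, -b-> v3, -c-> v4
  v2 = 0 + 0 :: ∅
  v3 = c.b.0 :: -c-> v4
  v4 = b.0 :: -b-> v5
  v5 = 0 :: ∅
Partition-refinement fixed point:
  B0 = {u0, v0}
  B1 = {u1, v1}
  B2 = {u2, u5, v2, v5}
  B3 = {u3, v3}
  B4 = {u4, v4}
u0 ∈ B0, v0 ∈ B0 → same block
Bisimilar ⇒ trace-equivalent.

trace-equivalent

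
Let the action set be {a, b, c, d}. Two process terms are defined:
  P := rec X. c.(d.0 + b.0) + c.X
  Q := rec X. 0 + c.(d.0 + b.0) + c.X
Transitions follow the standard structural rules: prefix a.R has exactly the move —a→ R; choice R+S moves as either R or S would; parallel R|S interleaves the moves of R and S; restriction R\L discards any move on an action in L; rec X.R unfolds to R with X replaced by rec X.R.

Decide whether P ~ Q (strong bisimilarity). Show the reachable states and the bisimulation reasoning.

P ~ Q

Reachable graph of P (3 states):
  m0 = rec X. c.(d.0 + b.0) + c.X :: ··c··> m0, ··c··> m1
  m1 = d.0 + b.0 :: ··b··> m2, ··d··> m2
  m2 = 0 :: stopped
Reachable graph of Q (3 states):
  n0 = rec X. 0 + c.(d.0 + b.0) + c.X :: ··c··> n0, ··c··> n1
  n1 = d.0 + b.0 :: ··b··> n2, ··d··> n2
  n2 = 0 :: stopped
Partition-refinement fixed point:
  B0 = {m0, n0}
  B1 = {m1, n1}
  B2 = {m2, n2}
m0 ∈ B0, n0 ∈ B0 → same block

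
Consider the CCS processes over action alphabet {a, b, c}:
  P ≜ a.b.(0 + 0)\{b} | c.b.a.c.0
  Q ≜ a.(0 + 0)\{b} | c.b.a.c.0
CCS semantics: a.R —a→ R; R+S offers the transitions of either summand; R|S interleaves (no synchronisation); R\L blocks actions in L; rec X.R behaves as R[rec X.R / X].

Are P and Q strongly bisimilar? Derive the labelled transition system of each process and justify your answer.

P's transition system — 15 states:
  m0 = a.b.(0 + 0)\{b} | c.b.a.c.0 | ··a··> m1, ··c··> m2
  m1 = b.(0 + 0)\{b} | c.b.a.c.0 | ··b··> m3, ··c··> m4
  m2 = a.b.(0 + 0)\{b} | b.a.c.0 | ··a··> m4, ··b··> m5
  m3 = (0 + 0)\{b} | c.b.a.c.0 | ··c··> m6
  m4 = b.(0 + 0)\{b} | b.a.c.0 | ··b··> m6, ··b··> m7
  m5 = a.b.(0 + 0)\{b} | a.c.0 | ··a··> m7, ··a··> m8
  m6 = (0 + 0)\{b} | b.a.c.0 | ··b··> m9
  m7 = b.(0 + 0)\{b} | a.c.0 | ··a··> m10, ··b··> m9
  m8 = a.b.(0 + 0)\{b} | c.0 | ··a··> m10, ··c··> m11
  m9 = (0 + 0)\{b} | a.c.0 | ··a··> m12
  m10 = b.(0 + 0)\{b} | c.0 | ··b··> m12, ··c··> m13
  m11 = a.b.(0 + 0)\{b} | 0 | ··a··> m13
  m12 = (0 + 0)\{b} | c.0 | ··c··> m14
  m13 = b.(0 + 0)\{b} | 0 | ··b··> m14
  m14 = (0 + 0)\{b} | 0 | (no moves)
Q's transition system — 10 states:
  n0 = a.(0 + 0)\{b} | c.b.a.c.0 | ··a··> n1, ··c··> n2
  n1 = (0 + 0)\{b} | c.b.a.c.0 | ··c··> n3
  n2 = a.(0 + 0)\{b} | b.a.c.0 | ··a··> n3, ··b··> n4
  n3 = (0 + 0)\{b} | b.a.c.0 | ··b··> n5
  n4 = a.(0 + 0)\{b} | a.c.0 | ··a··> n5, ··a··> n6
  n5 = (0 + 0)\{b} | a.c.0 | ··a··> n7
  n6 = a.(0 + 0)\{b} | c.0 | ··a··> n7, ··c··> n8
  n7 = (0 + 0)\{b} | c.0 | ··c··> n9
  n8 = a.(0 + 0)\{b} | 0 | ··a··> n9
  n9 = (0 + 0)\{b} | 0 | (no moves)
Bisimilarity quotient blocks:
  B0 = {m0}
  B1 = {m2}
  B2 = {m5}
  B3 = {m8}
  B4 = {m11}
  B5 = {m13}
  B6 = {m14, n9}
  B7 = {m10}
  B8 = {m12, n7}
  B9 = {m7}
  B10 = {m9, n5}
  B11 = {m4}
  B12 = {m6, n3}
  B13 = {m1}
  B14 = {m3, n1}
  B15 = {n0}
  B16 = {n2}
  B17 = {n4}
  B18 = {n6}
  B19 = {n8}
m0 ∈ B0, n0 ∈ B15 → different blocks

P ≁ Q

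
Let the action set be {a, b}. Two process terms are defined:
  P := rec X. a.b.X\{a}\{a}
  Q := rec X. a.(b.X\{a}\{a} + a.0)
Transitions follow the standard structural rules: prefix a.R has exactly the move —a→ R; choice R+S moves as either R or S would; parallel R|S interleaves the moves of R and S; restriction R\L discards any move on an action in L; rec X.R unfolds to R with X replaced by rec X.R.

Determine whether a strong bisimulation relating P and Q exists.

P's transition system — 3 states:
  p0 = rec X. a.b.X\{a}\{a} has moves =a=> p1
  p1 = b.(rec X. a.b.X\{a}\{a})\{a}\{a} has moves =b=> p2
  p2 = (rec X. a.b.X\{a}\{a})\{a}\{a} has moves deadlocked
Q's transition system — 4 states:
  q0 = rec X. a.(b.X\{a}\{a} + a.0) has moves =a=> q1
  q1 = b.(rec X. a.(b.X\{a}\{a} + a.0))\{a}\{a} + a.0 has moves =a=> q2, =b=> q3
  q2 = 0 has moves deadlocked
  q3 = (rec X. a.(b.X\{a}\{a} + a.0))\{a}\{a} has moves deadlocked
Bisimilarity quotient blocks:
  B0 = {p0}
  B1 = {p1}
  B2 = {p2, q2, q3}
  B3 = {q0}
  B4 = {q1}
p0 ∈ B0, q0 ∈ B3 → different blocks

NO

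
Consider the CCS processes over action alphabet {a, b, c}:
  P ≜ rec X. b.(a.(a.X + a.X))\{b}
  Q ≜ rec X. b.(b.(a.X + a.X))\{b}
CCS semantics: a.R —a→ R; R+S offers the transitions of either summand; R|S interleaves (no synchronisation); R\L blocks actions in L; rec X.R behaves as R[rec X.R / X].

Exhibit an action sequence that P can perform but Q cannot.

P's transition system — 4 states:
  m0 = rec X. b.(a.(a.X + a.X))\{b} → ··b··> m1
  m1 = (a.(a.(rec X. b.(a.(a.X + a.X))\{b}) + a.(rec X. b.(a.(a.X + a.X))\{b})))\{b} → ··a··> m2
  m2 = (a.(rec X. b.(a.(a.X + a.X))\{b}) + a.(rec X. b.(a.(a.X + a.X))\{b}))\{b} → ··a··> m3
  m3 = (rec X. b.(a.(a.X + a.X))\{b})\{b} → deadlocked
Q's transition system — 2 states:
  n0 = rec X. b.(b.(a.X + a.X))\{b} → ··b··> n1
  n1 = (b.(a.(rec X. b.(b.(a.X + a.X))\{b}) + a.(rec X. b.(b.(a.X + a.X))\{b})))\{b} → deadlocked
Executing ba from P (initial set {m0}):
  after b @ step 1: {m1}
  after a @ step 2: {m2}
  — P admits the full trace.
Executing ba from Q (initial set {n0}):
  after b @ step 1: {n1}
  after a @ step 2: ∅  — Q cannot continue

ba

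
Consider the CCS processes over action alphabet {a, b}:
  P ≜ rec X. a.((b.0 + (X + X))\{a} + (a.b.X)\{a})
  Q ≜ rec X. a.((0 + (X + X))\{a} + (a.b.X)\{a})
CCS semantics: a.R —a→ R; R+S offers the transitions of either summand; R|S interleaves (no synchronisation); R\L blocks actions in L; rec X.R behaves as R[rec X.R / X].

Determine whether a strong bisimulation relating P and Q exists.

P ≁ Q

Reachable graph of P (3 states):
  s0 = rec X. a.((b.0 + (X + X))\{a} + (a.b.X)\{a}) has moves ··a··> s1
  s1 = (b.0 + ((rec X. a.((b.0 + (X + X))\{a} + (a.b.X)\{a})) + (rec X. a.((b.0 + (X + X))\{a} + (a.b.X)\{a}))))\{a} + (a.b.(rec X. a.((b.0 + (X + X))\{a} + (a.b.X)\{a})))\{a} has moves ··b··> s2
  s2 = 0\{a} has moves deadlocked
Reachable graph of Q (2 states):
  t0 = rec X. a.((0 + (X + X))\{a} + (a.b.X)\{a}) has moves ··a··> t1
  t1 = (0 + ((rec X. a.((0 + (X + X))\{a} + (a.b.X)\{a})) + (rec X. a.((0 + (X + X))\{a} + (a.b.X)\{a}))))\{a} + (a.b.(rec X. a.((0 + (X + X))\{a} + (a.b.X)\{a})))\{a} has moves deadlocked
Coarsest stable partition (strong bisimilarity classes):
  B0 = {s0}
  B1 = {s1}
  B2 = {s2, t1}
  B3 = {t0}
s0 ∈ B0, t0 ∈ B3 → different blocks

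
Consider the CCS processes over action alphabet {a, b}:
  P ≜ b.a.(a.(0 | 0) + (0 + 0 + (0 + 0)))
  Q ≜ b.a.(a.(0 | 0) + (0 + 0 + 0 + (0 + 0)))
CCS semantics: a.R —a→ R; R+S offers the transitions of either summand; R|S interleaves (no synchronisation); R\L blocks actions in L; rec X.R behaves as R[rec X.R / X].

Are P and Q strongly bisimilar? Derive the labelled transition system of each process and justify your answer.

P ~ Q

LTS(P): 4 reachable states
  p0 = b.a.(a.(0 | 0) + (0 + 0 + (0 + 0))) has moves =b=> p1
  p1 = a.(a.(0 | 0) + (0 + 0 + (0 + 0))) has moves =a=> p2
  p2 = a.(0 | 0) + (0 + 0 + (0 + 0)) has moves =a=> p3
  p3 = 0 | 0 has moves stopped
LTS(Q): 4 reachable states
  q0 = b.a.(a.(0 | 0) + (0 + 0 + 0 + (0 + 0))) has moves =b=> q1
  q1 = a.(a.(0 | 0) + (0 + 0 + 0 + (0 + 0))) has moves =a=> q2
  q2 = a.(0 | 0) + (0 + 0 + 0 + (0 + 0)) has moves =a=> q3
  q3 = 0 | 0 has moves stopped
Coarsest stable partition (strong bisimilarity classes):
  B0 = {p0, q0}
  B1 = {p1, q1}
  B2 = {p2, q2}
  B3 = {p3, q3}
p0 ∈ B0, q0 ∈ B0 → same block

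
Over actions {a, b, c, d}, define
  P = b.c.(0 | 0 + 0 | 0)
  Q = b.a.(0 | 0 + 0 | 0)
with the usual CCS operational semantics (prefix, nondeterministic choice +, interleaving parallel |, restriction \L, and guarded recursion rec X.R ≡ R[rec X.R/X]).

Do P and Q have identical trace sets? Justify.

LTS(P): 3 reachable states
  s0 = b.c.(0 | 0 + 0 | 0) has moves —b→ s1
  s1 = c.(0 | 0 + 0 | 0) has moves —c→ s2
  s2 = 0 | 0 + 0 | 0 has moves ·
LTS(Q): 3 reachable states
  t0 = b.a.(0 | 0 + 0 | 0) has moves —b→ t1
  t1 = a.(0 | 0 + 0 | 0) has moves —a→ t2
  t2 = 0 | 0 + 0 | 0 has moves ·
Run σ = ⟨bc⟩ on P: start {s0}
  after b @ step 1: {s1}
  after c @ step 2: {s2}
  — P admits the full trace.
Run σ = ⟨bc⟩ on Q: start {t0}
  after b @ step 1: {t1}
  after c @ step 2: no successor for Q

NO — witness ⟨bc⟩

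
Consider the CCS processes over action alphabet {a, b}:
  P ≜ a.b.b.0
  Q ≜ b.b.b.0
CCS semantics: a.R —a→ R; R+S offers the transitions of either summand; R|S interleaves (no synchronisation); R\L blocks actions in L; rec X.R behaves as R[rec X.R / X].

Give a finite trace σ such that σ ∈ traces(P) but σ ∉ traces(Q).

a

Reachable graph of P (4 states):
  s0 = a.b.b.0 ⊢ -a-> s1
  s1 = b.b.0 ⊢ -b-> s2
  s2 = b.0 ⊢ -b-> s3
  s3 = 0 ⊢ ∅
Reachable graph of Q (4 states):
  t0 = b.b.b.0 ⊢ -b-> t1
  t1 = b.b.0 ⊢ -b-> t2
  t2 = b.0 ⊢ -b-> t3
  t3 = 0 ⊢ ∅
Trace ⟨a⟩ through P, begin at {s0}:
  [1] a ⇒ {s1}
  P completes σ.
Trace ⟨a⟩ through Q, begin at {t0}:
  [1] a ⇒ no successor for Q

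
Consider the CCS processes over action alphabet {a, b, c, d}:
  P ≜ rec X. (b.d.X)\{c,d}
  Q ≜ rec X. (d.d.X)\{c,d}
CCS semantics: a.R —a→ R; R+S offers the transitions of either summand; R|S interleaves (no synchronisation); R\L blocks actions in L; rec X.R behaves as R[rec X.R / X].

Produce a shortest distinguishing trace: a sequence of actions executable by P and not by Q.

LTS(P): 2 reachable states
  m0 = rec X. (b.d.X)\{c,d} :: ··b··> m1
  m1 = (d.(rec X. (b.d.X)\{c,d}))\{c,d} :: ∅
LTS(Q): 1 reachable states
  n0 = rec X. (d.d.X)\{c,d} :: ∅
Executing b from P (initial set {m0}):
  after b @ step 1: {m1}
  — P admits the full trace.
Executing b from Q (initial set {n0}):
  after b @ step 1: ∅  — Q cannot continue

b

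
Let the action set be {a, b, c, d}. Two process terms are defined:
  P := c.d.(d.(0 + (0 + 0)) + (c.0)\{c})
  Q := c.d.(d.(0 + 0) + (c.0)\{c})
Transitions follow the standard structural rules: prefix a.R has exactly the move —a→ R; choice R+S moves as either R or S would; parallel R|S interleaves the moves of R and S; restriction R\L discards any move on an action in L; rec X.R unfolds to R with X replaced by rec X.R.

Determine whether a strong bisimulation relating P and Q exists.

YES

P's transition system — 4 states:
  s0 = c.d.(d.(0 + (0 + 0)) + (c.0)\{c}) | —c→ s1
  s1 = d.(d.(0 + (0 + 0)) + (c.0)\{c}) | —d→ s2
  s2 = d.(0 + (0 + 0)) + (c.0)\{c} | —d→ s3
  s3 = 0 + (0 + 0) | ∅
Q's transition system — 4 states:
  t0 = c.d.(d.(0 + 0) + (c.0)\{c}) | —c→ t1
  t1 = d.(d.(0 + 0) + (c.0)\{c}) | —d→ t2
  t2 = d.(0 + 0) + (c.0)\{c} | —d→ t3
  t3 = 0 + 0 | ∅
Coarsest stable partition (strong bisimilarity classes):
  B0 = {s0, t0}
  B1 = {s1, t1}
  B2 = {s2, t2}
  B3 = {s3, t3}
s0 ∈ B0, t0 ∈ B0 → same block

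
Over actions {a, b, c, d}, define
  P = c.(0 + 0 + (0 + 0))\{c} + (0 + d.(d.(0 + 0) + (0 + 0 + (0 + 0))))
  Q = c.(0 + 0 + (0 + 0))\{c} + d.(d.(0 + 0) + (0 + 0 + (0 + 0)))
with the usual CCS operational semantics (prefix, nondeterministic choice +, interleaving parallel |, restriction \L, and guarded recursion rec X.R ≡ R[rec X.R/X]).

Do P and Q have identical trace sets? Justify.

trace-equivalent

Reachable graph of P (4 states):
  p0 = c.(0 + 0 + (0 + 0))\{c} + (0 + d.(d.(0 + 0) + (0 + 0 + (0 + 0)))) ⊢ ··c··> p1, ··d··> p2
  p1 = (0 + 0 + (0 + 0))\{c} ⊢ (no moves)
  p2 = d.(0 + 0) + (0 + 0 + (0 + 0)) ⊢ ··d··> p3
  p3 = 0 + 0 ⊢ (no moves)
Reachable graph of Q (4 states):
  q0 = c.(0 + 0 + (0 + 0))\{c} + d.(d.(0 + 0) + (0 + 0 + (0 + 0))) ⊢ ··c··> q1, ··d··> q2
  q1 = (0 + 0 + (0 + 0))\{c} ⊢ (no moves)
  q2 = d.(0 + 0) + (0 + 0 + (0 + 0)) ⊢ ··d··> q3
  q3 = 0 + 0 ⊢ (no moves)
Bisimilarity quotient blocks:
  B0 = {p0, q0}
  B1 = {p1, p3, q1, q3}
  B2 = {p2, q2}
p0 ∈ B0, q0 ∈ B0 → same block
Bisimilar ⇒ trace-equivalent.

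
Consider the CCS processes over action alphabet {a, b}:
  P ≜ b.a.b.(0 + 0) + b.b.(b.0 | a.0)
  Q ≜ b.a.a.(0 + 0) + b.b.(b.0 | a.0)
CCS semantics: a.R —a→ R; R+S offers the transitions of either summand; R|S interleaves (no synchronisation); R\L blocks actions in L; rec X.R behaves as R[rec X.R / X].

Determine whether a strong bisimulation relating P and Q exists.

LTS(P): 9 reachable states
  s0 = b.a.b.(0 + 0) + b.b.(b.0 | a.0) has moves -b-> s1, -b-> s2
  s1 = a.b.(0 + 0) has moves -a-> s3
  s2 = b.(b.0 | a.0) has moves -b-> s4
  s3 = b.(0 + 0) has moves -b-> s5
  s4 = b.0 | a.0 has moves -a-> s6, -b-> s7
  s5 = 0 + 0 has moves deadlocked
  s6 = b.0 | 0 has moves -b-> s8
  s7 = 0 | a.0 has moves -a-> s8
  s8 = 0 | 0 has moves deadlocked
LTS(Q): 9 reachable states
  t0 = b.a.a.(0 + 0) + b.b.(b.0 | a.0) has moves -b-> t1, -b-> t2
  t1 = a.a.(0 + 0) has moves -a-> t3
  t2 = b.(b.0 | a.0) has moves -b-> t4
  t3 = a.(0 + 0) has moves -a-> t5
  t4 = b.0 | a.0 has moves -a-> t6, -b-> t7
  t5 = 0 + 0 has moves deadlocked
  t6 = b.0 | 0 has moves -b-> t8
  t7 = 0 | a.0 has moves -a-> t8
  t8 = 0 | 0 has moves deadlocked
Bisimilarity quotient blocks:
  B0 = {s0}
  B1 = {s2, t2}
  B2 = {s4, t4}
  B3 = {s7, t3, t7}
  B4 = {s5, s8, t5, t8}
  B5 = {s3, s6, t6}
  B6 = {s1}
  B7 = {t0}
  B8 = {t1}
s0 ∈ B0, t0 ∈ B7 → different blocks

not bisimilar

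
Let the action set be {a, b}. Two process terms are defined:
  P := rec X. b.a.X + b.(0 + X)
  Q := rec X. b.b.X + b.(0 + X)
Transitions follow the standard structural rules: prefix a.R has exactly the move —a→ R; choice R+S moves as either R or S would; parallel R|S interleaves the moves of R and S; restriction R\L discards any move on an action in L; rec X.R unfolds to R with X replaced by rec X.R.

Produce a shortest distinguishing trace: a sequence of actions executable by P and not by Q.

ba

P's transition system — 3 states:
  p0 = rec X. b.a.X + b.(0 + X) → -b-> p1, -b-> p2
  p1 = 0 + (rec X. b.a.X + b.(0 + X)) → -b-> p1, -b-> p2
  p2 = a.(rec X. b.a.X + b.(0 + X)) → -a-> p0
Q's transition system — 3 states:
  q0 = rec X. b.b.X + b.(0 + X) → -b-> q1, -b-> q2
  q1 = 0 + (rec X. b.b.X + b.(0 + X)) → -b-> q1, -b-> q2
  q2 = b.(rec X. b.b.X + b.(0 + X)) → -b-> q0
Executing ba from P (initial set {p0}):
  after b @ step 1: {p1, p2}
  after a @ step 2: {p0}
  ✓ P
Executing ba from Q (initial set {q0}):
  after b @ step 1: {q1, q2}
  after a @ step 2: ∅  — Q cannot continue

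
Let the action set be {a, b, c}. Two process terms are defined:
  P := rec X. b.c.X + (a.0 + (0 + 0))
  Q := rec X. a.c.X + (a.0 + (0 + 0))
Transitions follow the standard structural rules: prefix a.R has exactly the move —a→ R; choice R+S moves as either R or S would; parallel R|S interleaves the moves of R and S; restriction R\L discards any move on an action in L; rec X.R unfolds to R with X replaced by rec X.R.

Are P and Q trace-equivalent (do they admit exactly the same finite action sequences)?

traces(P) ≠ traces(Q) — witness ⟨b⟩

LTS(P): 3 reachable states
  p0 = rec X. b.c.X + (a.0 + (0 + 0)) :: ··a··> p1, ··b··> p2
  p1 = 0 :: ·
  p2 = c.(rec X. b.c.X + (a.0 + (0 + 0))) :: ··c··> p0
LTS(Q): 3 reachable states
  q0 = rec X. a.c.X + (a.0 + (0 + 0)) :: ··a··> q1, ··a··> q2
  q1 = 0 :: ·
  q2 = c.(rec X. a.c.X + (a.0 + (0 + 0))) :: ··c··> q0
Trace ⟨b⟩ through P, begin at {p0}:
  after b @ step 1: {p2}
  ✓ P
Trace ⟨b⟩ through Q, begin at {q0}:
  after b @ step 1: ∅  — Q cannot continue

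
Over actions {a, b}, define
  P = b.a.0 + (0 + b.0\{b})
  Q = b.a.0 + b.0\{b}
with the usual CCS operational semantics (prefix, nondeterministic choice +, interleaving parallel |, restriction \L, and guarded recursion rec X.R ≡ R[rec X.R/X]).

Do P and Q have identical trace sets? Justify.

YES

P's transition system — 4 states:
  u0 = b.a.0 + (0 + b.0\{b}) → -b-> u1, -b-> u2
  u1 = 0\{b} → stopped
  u2 = a.0 → -a-> u3
  u3 = 0 → stopped
Q's transition system — 4 states:
  v0 = b.a.0 + b.0\{b} → -b-> v1, -b-> v2
  v1 = 0\{b} → stopped
  v2 = a.0 → -a-> v3
  v3 = 0 → stopped
Partition-refinement fixed point:
  B0 = {u0, v0}
  B1 = {u1, u3, v1, v3}
  B2 = {u2, v2}
u0 ∈ B0, v0 ∈ B0 → same block
Bisimilar ⇒ trace-equivalent.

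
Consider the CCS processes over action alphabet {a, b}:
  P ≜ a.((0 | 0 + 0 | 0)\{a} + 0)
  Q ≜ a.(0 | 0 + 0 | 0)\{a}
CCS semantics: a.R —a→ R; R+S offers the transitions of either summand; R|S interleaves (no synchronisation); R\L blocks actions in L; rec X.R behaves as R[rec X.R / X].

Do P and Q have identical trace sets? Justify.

trace-equivalent

Reachable graph of P (2 states):
  m0 = a.((0 | 0 + 0 | 0)\{a} + 0) has moves ··a··> m1
  m1 = (0 | 0 + 0 | 0)\{a} + 0 has moves stopped
Reachable graph of Q (2 states):
  n0 = a.(0 | 0 + 0 | 0)\{a} has moves ··a··> n1
  n1 = (0 | 0 + 0 | 0)\{a} has moves stopped
Coarsest stable partition (strong bisimilarity classes):
  B0 = {m0, n0}
  B1 = {m1, n1}
m0 ∈ B0, n0 ∈ B0 → same block
Bisimilar ⇒ trace-equivalent.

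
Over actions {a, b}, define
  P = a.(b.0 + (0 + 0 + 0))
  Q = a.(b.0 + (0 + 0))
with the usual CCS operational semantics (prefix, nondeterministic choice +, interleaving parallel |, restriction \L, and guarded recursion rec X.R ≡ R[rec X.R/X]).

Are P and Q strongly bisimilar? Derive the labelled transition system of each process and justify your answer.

P ~ Q

P's transition system — 3 states:
  u0 = a.(b.0 + (0 + 0 + 0)) → --a--▸ u1
  u1 = b.0 + (0 + 0 + 0) → --b--▸ u2
  u2 = 0 → ∅
Q's transition system — 3 states:
  v0 = a.(b.0 + (0 + 0)) → --a--▸ v1
  v1 = b.0 + (0 + 0) → --b--▸ v2
  v2 = 0 → ∅
Bisimilarity quotient blocks:
  B0 = {u0, v0}
  B1 = {u1, v1}
  B2 = {u2, v2}
u0 ∈ B0, v0 ∈ B0 → same block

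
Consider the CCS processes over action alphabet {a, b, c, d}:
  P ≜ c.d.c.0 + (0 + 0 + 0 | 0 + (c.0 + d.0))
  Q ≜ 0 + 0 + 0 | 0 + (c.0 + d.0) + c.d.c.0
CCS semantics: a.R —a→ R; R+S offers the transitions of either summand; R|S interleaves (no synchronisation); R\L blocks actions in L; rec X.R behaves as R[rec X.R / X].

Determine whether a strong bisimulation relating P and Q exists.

P ~ Q

LTS(P): 4 reachable states
  s0 = c.d.c.0 + (0 + 0 + 0 | 0 + (c.0 + d.0)) :: =c=> s1, =c=> s2, =d=> s1
  s1 = 0 :: ∅
  s2 = d.c.0 :: =d=> s3
  s3 = c.0 :: =c=> s1
LTS(Q): 4 reachable states
  t0 = 0 + 0 + 0 | 0 + (c.0 + d.0) + c.d.c.0 :: =c=> t1, =c=> t2, =d=> t1
  t1 = 0 :: ∅
  t2 = d.c.0 :: =d=> t3
  t3 = c.0 :: =c=> t1
Bisimilarity quotient blocks:
  B0 = {s0, t0}
  B1 = {s1, t1}
  B2 = {s2, t2}
  B3 = {s3, t3}
s0 ∈ B0, t0 ∈ B0 → same block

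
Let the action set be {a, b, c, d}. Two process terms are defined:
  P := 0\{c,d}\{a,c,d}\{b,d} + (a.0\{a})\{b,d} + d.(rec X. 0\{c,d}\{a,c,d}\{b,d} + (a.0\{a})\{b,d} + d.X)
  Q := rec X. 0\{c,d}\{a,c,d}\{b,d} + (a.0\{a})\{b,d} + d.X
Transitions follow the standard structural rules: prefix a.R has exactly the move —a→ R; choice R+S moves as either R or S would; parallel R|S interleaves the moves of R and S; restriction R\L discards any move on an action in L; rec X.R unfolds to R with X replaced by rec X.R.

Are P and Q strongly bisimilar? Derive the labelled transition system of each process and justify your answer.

Reachable graph of P (3 states):
  m0 = 0\{c,d}\{a,c,d}\{b,d} + (a.0\{a})\{b,d} + d.(rec X. 0\{c,d}\{a,c,d}\{b,d} + (a.0\{a})\{b,d} + d.X) | ··a··> m1, ··d··> m2
  m1 = 0\{a}\{b,d} | stopped
  m2 = rec X. 0\{c,d}\{a,c,d}\{b,d} + (a.0\{a})\{b,d} + d.X | ··a··> m1, ··d··> m2
Reachable graph of Q (2 states):
  n0 = rec X. 0\{c,d}\{a,c,d}\{b,d} + (a.0\{a})\{b,d} + d.X | ··a··> n1, ··d··> n0
  n1 = 0\{a}\{b,d} | stopped
Coarsest stable partition (strong bisimilarity classes):
  B0 = {m0, m2, n0}
  B1 = {m1, n1}
m0 ∈ B0, n0 ∈ B0 → same block

P ~ Q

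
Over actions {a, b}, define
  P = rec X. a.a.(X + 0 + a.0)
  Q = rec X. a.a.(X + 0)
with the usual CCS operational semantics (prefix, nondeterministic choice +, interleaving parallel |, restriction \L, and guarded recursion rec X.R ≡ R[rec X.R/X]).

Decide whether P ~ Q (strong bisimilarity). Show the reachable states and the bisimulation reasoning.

not bisimilar

Reachable graph of P (4 states):
  u0 = rec X. a.a.(X + 0 + a.0) ⊢ =a=> u1
  u1 = a.((rec X. a.a.(X + 0 + a.0)) + 0 + a.0) ⊢ =a=> u2
  u2 = (rec X. a.a.(X + 0 + a.0)) + 0 + a.0 ⊢ =a=> u1, =a=> u3
  u3 = 0 ⊢ stopped
Reachable graph of Q (3 states):
  v0 = rec X. a.a.(X + 0) ⊢ =a=> v1
  v1 = a.((rec X. a.a.(X + 0)) + 0) ⊢ =a=> v2
  v2 = (rec X. a.a.(X + 0)) + 0 ⊢ =a=> v1
Partition-refinement fixed point:
  B0 = {u0}
  B1 = {u1}
  B2 = {u2}
  B3 = {u3}
  B4 = {v0, v1, v2}
u0 ∈ B0, v0 ∈ B4 → different blocks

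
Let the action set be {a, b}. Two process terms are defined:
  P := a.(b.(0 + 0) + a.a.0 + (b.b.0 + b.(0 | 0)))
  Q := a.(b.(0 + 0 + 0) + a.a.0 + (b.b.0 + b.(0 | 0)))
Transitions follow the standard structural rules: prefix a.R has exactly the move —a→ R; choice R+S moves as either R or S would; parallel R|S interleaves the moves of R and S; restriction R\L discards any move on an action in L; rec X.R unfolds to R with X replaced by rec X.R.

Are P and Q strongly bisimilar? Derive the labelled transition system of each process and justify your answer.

LTS(P): 7 reachable states
  u0 = a.(b.(0 + 0) + a.a.0 + (b.b.0 + b.(0 | 0))) :: =a=> u1
  u1 = b.(0 + 0) + a.a.0 + (b.b.0 + b.(0 | 0)) :: =a=> u2, =b=> u3, =b=> u4, =b=> u5
  u2 = a.0 :: =a=> u6
  u3 = 0 + 0 :: stopped
  u4 = 0 | 0 :: stopped
  u5 = b.0 :: =b=> u6
  u6 = 0 :: stopped
LTS(Q): 7 reachable states
  v0 = a.(b.(0 + 0 + 0) + a.a.0 + (b.b.0 + b.(0 | 0))) :: =a=> v1
  v1 = b.(0 + 0 + 0) + a.a.0 + (b.b.0 + b.(0 | 0)) :: =a=> v2, =b=> v3, =b=> v4, =b=> v5
  v2 = a.0 :: =a=> v6
  v3 = 0 + 0 + 0 :: stopped
  v4 = 0 | 0 :: stopped
  v5 = b.0 :: =b=> v6
  v6 = 0 :: stopped
Bisimilarity quotient blocks:
  B0 = {u0, v0}
  B1 = {u1, v1}
  B2 = {u3, u4, u6, v3, v4, v6}
  B3 = {u5, v5}
  B4 = {u2, v2}
u0 ∈ B0, v0 ∈ B0 → same block

bisimilar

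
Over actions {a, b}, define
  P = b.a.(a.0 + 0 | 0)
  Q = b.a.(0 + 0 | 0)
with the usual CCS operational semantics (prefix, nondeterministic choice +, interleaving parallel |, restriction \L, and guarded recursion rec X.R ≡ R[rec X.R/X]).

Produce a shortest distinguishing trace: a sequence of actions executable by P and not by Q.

P's transition system — 4 states:
  u0 = b.a.(a.0 + 0 | 0) ⊢ --b--▸ u1
  u1 = a.(a.0 + 0 | 0) ⊢ --a--▸ u2
  u2 = a.0 + 0 | 0 ⊢ --a--▸ u3
  u3 = 0 ⊢ ∅
Q's transition system — 3 states:
  v0 = b.a.(0 + 0 | 0) ⊢ --b--▸ v1
  v1 = a.(0 + 0 | 0) ⊢ --a--▸ v2
  v2 = 0 + 0 | 0 ⊢ ∅
Executing baa from P (initial set {u0}):
  step 1 (b): {u1}
  step 2 (a): {u2}
  step 3 (a): {u3}
  ✓ P
Executing baa from Q (initial set {v0}):
  step 1 (b): {v1}
  step 2 (a): {v2}
  step 3 (a): no successor for Q

baa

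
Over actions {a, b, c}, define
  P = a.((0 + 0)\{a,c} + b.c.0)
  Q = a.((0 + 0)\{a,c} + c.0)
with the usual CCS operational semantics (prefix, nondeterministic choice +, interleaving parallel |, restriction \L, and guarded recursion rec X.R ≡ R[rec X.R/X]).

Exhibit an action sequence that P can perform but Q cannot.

Reachable graph of P (4 states):
  m0 = a.((0 + 0)\{a,c} + b.c.0) → —a→ m1
  m1 = (0 + 0)\{a,c} + b.c.0 → —b→ m2
  m2 = c.0 → —c→ m3
  m3 = 0 → deadlocked
Reachable graph of Q (3 states):
  n0 = a.((0 + 0)\{a,c} + c.0) → —a→ n1
  n1 = (0 + 0)\{a,c} + c.0 → —c→ n2
  n2 = 0 → deadlocked
Trace ⟨ab⟩ through P, begin at {m0}:
  step 1 (a): {m1}
  step 2 (b): {m2}
  P completes σ.
Trace ⟨ab⟩ through Q, begin at {n0}:
  step 1 (a): {n1}
  step 2 (b): ∅  — Q cannot continue

ab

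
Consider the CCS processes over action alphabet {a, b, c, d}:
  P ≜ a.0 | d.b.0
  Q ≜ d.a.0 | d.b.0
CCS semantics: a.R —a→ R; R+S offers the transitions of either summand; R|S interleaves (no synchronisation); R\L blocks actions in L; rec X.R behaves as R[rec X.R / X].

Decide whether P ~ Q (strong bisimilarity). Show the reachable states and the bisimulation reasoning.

LTS(P): 6 reachable states
  u0 = a.0 | d.b.0 :: --a--▸ u1, --d--▸ u2
  u1 = 0 | d.b.0 :: --d--▸ u3
  u2 = a.0 | b.0 :: --a--▸ u3, --b--▸ u4
  u3 = 0 | b.0 :: --b--▸ u5
  u4 = a.0 | 0 :: --a--▸ u5
  u5 = 0 | 0 :: ·
LTS(Q): 9 reachable states
  v0 = d.a.0 | d.b.0 :: --d--▸ v1, --d--▸ v2
  v1 = a.0 | d.b.0 :: --a--▸ v3, --d--▸ v4
  v2 = d.a.0 | b.0 :: --b--▸ v5, --d--▸ v4
  v3 = 0 | d.b.0 :: --d--▸ v6
  v4 = a.0 | b.0 :: --a--▸ v6, --b--▸ v7
  v5 = d.a.0 | 0 :: --d--▸ v7
  v6 = 0 | b.0 :: --b--▸ v8
  v7 = a.0 | 0 :: --a--▸ v8
  v8 = 0 | 0 :: ·
Partition-refinement fixed point:
  B0 = {u0, v1}
  B1 = {u1, v3}
  B2 = {u3, v6}
  B3 = {u5, v8}
  B4 = {u2, v4}
  B5 = {u4, v7}
  B6 = {v0}
  B7 = {v2}
  B8 = {v5}
u0 ∈ B0, v0 ∈ B6 → different blocks

not bisimilar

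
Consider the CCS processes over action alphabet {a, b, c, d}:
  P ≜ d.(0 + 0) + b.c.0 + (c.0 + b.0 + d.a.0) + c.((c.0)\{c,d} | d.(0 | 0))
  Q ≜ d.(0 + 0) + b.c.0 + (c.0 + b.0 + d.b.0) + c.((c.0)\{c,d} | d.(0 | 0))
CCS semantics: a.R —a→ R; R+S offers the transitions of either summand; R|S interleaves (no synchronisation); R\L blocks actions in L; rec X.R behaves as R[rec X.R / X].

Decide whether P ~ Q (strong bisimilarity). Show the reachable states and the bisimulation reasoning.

P ≁ Q

LTS(P): 7 reachable states
  s0 = d.(0 + 0) + b.c.0 + (c.0 + b.0 + d.a.0) + c.((c.0)\{c,d} | d.(0 | 0)) has moves —b→ s1, —b→ s2, —c→ s1, —c→ s3, —d→ s4, —d→ s5
  s1 = 0 has moves ·
  s2 = c.0 has moves —c→ s1
  s3 = (c.0)\{c,d} | d.(0 | 0) has moves —d→ s6
  s4 = 0 + 0 has moves ·
  s5 = a.0 has moves —a→ s1
  s6 = (c.0)\{c,d} | (0 | 0) has moves ·
LTS(Q): 7 reachable states
  t0 = d.(0 + 0) + b.c.0 + (c.0 + b.0 + d.b.0) + c.((c.0)\{c,d} | d.(0 | 0)) has moves —b→ t1, —b→ t2, —c→ t1, —c→ t3, —d→ t4, —d→ t5
  t1 = 0 has moves ·
  t2 = c.0 has moves —c→ t1
  t3 = (c.0)\{c,d} | d.(0 | 0) has moves —d→ t6
  t4 = 0 + 0 has moves ·
  t5 = b.0 has moves —b→ t1
  t6 = (c.0)\{c,d} | (0 | 0) has moves ·
Partition-refinement fixed point:
  B0 = {s0}
  B1 = {s2, t2}
  B2 = {s1, s4, s6, t1, t4, t6}
  B3 = {s3, t3}
  B4 = {s5}
  B5 = {t0}
  B6 = {t5}
s0 ∈ B0, t0 ∈ B5 → different blocks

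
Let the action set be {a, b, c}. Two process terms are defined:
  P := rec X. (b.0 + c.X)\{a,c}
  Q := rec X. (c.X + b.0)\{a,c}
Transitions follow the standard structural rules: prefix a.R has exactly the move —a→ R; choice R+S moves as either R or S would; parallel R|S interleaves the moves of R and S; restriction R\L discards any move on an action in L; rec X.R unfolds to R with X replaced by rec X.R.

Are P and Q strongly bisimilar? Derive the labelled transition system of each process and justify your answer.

Reachable graph of P (2 states):
  u0 = rec X. (b.0 + c.X)\{a,c} ⊢ -b-> u1
  u1 = 0\{a,c} ⊢ (no moves)
Reachable graph of Q (2 states):
  v0 = rec X. (c.X + b.0)\{a,c} ⊢ -b-> v1
  v1 = 0\{a,c} ⊢ (no moves)
Coarsest stable partition (strong bisimilarity classes):
  B0 = {u0, v0}
  B1 = {u1, v1}
u0 ∈ B0, v0 ∈ B0 → same block

YES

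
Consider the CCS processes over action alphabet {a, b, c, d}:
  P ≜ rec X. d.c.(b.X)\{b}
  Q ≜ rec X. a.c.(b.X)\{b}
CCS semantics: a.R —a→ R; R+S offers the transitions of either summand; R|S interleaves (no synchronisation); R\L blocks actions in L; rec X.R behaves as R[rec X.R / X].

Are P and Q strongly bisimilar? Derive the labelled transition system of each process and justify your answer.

not bisimilar

P's transition system — 3 states:
  s0 = rec X. d.c.(b.X)\{b} → --d--▸ s1
  s1 = c.(b.(rec X. d.c.(b.X)\{b}))\{b} → --c--▸ s2
  s2 = (b.(rec X. d.c.(b.X)\{b}))\{b} → ∅
Q's transition system — 3 states:
  t0 = rec X. a.c.(b.X)\{b} → --a--▸ t1
  t1 = c.(b.(rec X. a.c.(b.X)\{b}))\{b} → --c--▸ t2
  t2 = (b.(rec X. a.c.(b.X)\{b}))\{b} → ∅
Partition-refinement fixed point:
  B0 = {s0}
  B1 = {s1, t1}
  B2 = {s2, t2}
  B3 = {t0}
s0 ∈ B0, t0 ∈ B3 → different blocks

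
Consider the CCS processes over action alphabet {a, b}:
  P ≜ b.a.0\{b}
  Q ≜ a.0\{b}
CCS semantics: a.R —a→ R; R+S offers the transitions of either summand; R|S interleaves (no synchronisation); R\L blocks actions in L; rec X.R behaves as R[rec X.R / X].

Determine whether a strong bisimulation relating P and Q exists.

NO

P's transition system — 3 states:
  m0 = b.a.0\{b} :: —b→ m1
  m1 = a.0\{b} :: —a→ m2
  m2 = 0\{b} :: deadlocked
Q's transition system — 2 states:
  n0 = a.0\{b} :: —a→ n1
  n1 = 0\{b} :: deadlocked
Bisimilarity quotient blocks:
  B0 = {m0}
  B1 = {m1, n0}
  B2 = {m2, n1}
m0 ∈ B0, n0 ∈ B1 → different blocks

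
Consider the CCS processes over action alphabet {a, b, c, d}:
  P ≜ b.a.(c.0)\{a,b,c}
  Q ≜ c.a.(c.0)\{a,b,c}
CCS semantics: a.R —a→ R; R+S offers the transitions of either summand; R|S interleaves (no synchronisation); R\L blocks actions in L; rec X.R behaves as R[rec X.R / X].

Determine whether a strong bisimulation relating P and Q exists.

not bisimilar

Reachable graph of P (3 states):
  u0 = b.a.(c.0)\{a,b,c} | —b→ u1
  u1 = a.(c.0)\{a,b,c} | —a→ u2
  u2 = (c.0)\{a,b,c} | stopped
Reachable graph of Q (3 states):
  v0 = c.a.(c.0)\{a,b,c} | —c→ v1
  v1 = a.(c.0)\{a,b,c} | —a→ v2
  v2 = (c.0)\{a,b,c} | stopped
Coarsest stable partition (strong bisimilarity classes):
  B0 = {u0}
  B1 = {u1, v1}
  B2 = {u2, v2}
  B3 = {v0}
u0 ∈ B0, v0 ∈ B3 → different blocks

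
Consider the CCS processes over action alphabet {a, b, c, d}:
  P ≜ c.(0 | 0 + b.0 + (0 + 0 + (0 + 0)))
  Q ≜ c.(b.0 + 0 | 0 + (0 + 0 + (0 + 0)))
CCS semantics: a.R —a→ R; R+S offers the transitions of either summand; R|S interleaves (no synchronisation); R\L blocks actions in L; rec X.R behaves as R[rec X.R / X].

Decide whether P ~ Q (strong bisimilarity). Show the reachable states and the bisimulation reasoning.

P ~ Q

LTS(P): 3 reachable states
  s0 = c.(0 | 0 + b.0 + (0 + 0 + (0 + 0))) has moves -c-> s1
  s1 = 0 | 0 + b.0 + (0 + 0 + (0 + 0)) has moves -b-> s2
  s2 = 0 has moves ·
LTS(Q): 3 reachable states
  t0 = c.(b.0 + 0 | 0 + (0 + 0 + (0 + 0))) has moves -c-> t1
  t1 = b.0 + 0 | 0 + (0 + 0 + (0 + 0)) has moves -b-> t2
  t2 = 0 has moves ·
Coarsest stable partition (strong bisimilarity classes):
  B0 = {s0, t0}
  B1 = {s1, t1}
  B2 = {s2, t2}
s0 ∈ B0, t0 ∈ B0 → same block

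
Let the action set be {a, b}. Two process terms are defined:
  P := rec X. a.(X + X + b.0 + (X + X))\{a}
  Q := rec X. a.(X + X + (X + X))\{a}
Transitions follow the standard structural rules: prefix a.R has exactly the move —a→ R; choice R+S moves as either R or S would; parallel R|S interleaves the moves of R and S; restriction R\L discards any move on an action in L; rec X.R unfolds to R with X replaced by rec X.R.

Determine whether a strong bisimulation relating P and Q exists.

P's transition system — 3 states:
  m0 = rec X. a.(X + X + b.0 + (X + X))\{a} ⊢ —a→ m1
  m1 = ((rec X. a.(X + X + b.0 + (X + X))\{a}) + (rec X. a.(X + X + b.0 + (X + X))\{a}) + b.0 + ((rec X. a.(X + X + b.0 + (X + X))\{a}) + (rec X. a.(X + X + b.0 + (X + X))\{a})))\{a} ⊢ —b→ m2
  m2 = 0\{a} ⊢ (no moves)
Q's transition system — 2 states:
  n0 = rec X. a.(X + X + (X + X))\{a} ⊢ —a→ n1
  n1 = ((rec X. a.(X + X + (X + X))\{a}) + (rec X. a.(X + X + (X + X))\{a}) + ((rec X. a.(X + X + (X + X))\{a}) + (rec X. a.(X + X + (X + X))\{a})))\{a} ⊢ (no moves)
Partition-refinement fixed point:
  B0 = {m0}
  B1 = {m1}
  B2 = {m2, n1}
  B3 = {n0}
m0 ∈ B0, n0 ∈ B3 → different blocks

NO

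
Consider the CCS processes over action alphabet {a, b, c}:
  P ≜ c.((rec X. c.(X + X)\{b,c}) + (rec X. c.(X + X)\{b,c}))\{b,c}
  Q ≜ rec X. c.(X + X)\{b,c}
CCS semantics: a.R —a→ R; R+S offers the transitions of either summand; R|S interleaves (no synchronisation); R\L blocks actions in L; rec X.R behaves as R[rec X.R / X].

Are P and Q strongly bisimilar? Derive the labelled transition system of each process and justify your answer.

LTS(P): 2 reachable states
  u0 = c.((rec X. c.(X + X)\{b,c}) + (rec X. c.(X + X)\{b,c}))\{b,c} | —c→ u1
  u1 = ((rec X. c.(X + X)\{b,c}) + (rec X. c.(X + X)\{b,c}))\{b,c} | deadlocked
LTS(Q): 2 reachable states
  v0 = rec X. c.(X + X)\{b,c} | —c→ v1
  v1 = ((rec X. c.(X + X)\{b,c}) + (rec X. c.(X + X)\{b,c}))\{b,c} | deadlocked
Bisimilarity quotient blocks:
  B0 = {u0, v0}
  B1 = {u1, v1}
u0 ∈ B0, v0 ∈ B0 → same block

bisimilar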